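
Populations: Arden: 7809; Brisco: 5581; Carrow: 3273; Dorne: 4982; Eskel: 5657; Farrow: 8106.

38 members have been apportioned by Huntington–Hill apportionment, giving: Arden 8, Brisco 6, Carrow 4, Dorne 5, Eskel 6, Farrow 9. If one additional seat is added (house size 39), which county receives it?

Arden

Priority for the next seat is population ÷ (√(s·(s+1))).
Priorities: Arden 920.299, Brisco 861.167, Carrow 731.865, Dorne 909.585, Eskel 872.894, Farrow 854.447.
Highest priority: Arden.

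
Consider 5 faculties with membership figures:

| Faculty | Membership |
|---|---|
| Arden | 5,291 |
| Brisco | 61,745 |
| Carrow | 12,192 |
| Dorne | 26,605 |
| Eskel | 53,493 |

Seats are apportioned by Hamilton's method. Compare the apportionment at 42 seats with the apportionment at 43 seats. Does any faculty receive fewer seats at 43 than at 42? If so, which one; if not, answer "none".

Arden

At 42 seats: Arden 2, Brisco 16, Carrow 3, Dorne 7, Eskel 14.
At 43 seats: Arden 1, Brisco 17, Carrow 3, Dorne 7, Eskel 15.
Arden drops from 2 to 1.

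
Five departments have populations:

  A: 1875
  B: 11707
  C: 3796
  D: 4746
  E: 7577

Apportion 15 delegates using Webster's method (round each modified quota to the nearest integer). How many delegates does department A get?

1

Standard divisor 29701/15 ≈ 1980.067; standard quotas: A 0.947, B 5.912, C 1.917, D 2.397, E 3.827.
Rounding to the nearest integer gives A 1, B 6, C 2, D 2, E 4 — total 15, matching the house size, so no adjustment is needed.
A receives 1.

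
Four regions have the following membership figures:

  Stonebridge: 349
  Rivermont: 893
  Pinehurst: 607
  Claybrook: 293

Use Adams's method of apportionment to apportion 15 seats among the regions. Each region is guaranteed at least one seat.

Standard divisor 2142/15 ≈ 142.8; standard quotas: Stonebridge 2.444, Rivermont 6.254, Pinehurst 4.251, Claybrook 2.052.
Rounding up gives 3, 7, 5, 3 = 18 seats, so the divisor must be adjusted.
With modified divisor 160: modified quotas Stonebridge 2.181, Rivermont 5.581, Pinehurst 3.794, Claybrook 1.831.
Rounding up: Stonebridge 3, Rivermont 6, Pinehurst 4, Claybrook 2 (total 15).

Stonebridge 3; Rivermont 6; Pinehurst 4; Claybrook 2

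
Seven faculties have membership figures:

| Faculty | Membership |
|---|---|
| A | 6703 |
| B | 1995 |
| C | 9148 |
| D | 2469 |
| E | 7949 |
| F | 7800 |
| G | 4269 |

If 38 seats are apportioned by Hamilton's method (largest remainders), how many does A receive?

6

Total 40333; standard divisor 40333/38 ≈ 1061.395.
Standard quotas: A 6.3153, B 1.8796, C 8.6188, D 2.3262, E 7.4892, F 7.3488, G 4.0221.
Lower quotas: A 6, B 1, C 8, D 2, E 7, F 7, G 4 (sum 35, leaving 3 seats).
Remainders in descending order: B 0.8796, C 0.6188, E 0.4892, F 0.3488, D 0.3262, A 0.3153, G 0.0221.
The surplus seats go to B, C, E.
A receives 6.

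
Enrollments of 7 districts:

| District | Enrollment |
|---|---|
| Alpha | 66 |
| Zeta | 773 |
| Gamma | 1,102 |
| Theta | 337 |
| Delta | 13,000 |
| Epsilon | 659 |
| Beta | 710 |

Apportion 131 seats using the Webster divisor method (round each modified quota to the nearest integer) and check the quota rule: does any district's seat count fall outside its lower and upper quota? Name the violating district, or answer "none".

Delta

Standard quotas: Alpha 0.519, Zeta 6.083, Gamma 8.672, Theta 2.652, Delta 102.301, Epsilon 5.186, Beta 5.587.
Webster allocation: Alpha 1, Zeta 6, Gamma 9, Theta 3, Delta 101, Epsilon 5, Beta 6.
Delta has quota 102.301 (lower 102, upper 103) but receives 101 — outside the quota interval.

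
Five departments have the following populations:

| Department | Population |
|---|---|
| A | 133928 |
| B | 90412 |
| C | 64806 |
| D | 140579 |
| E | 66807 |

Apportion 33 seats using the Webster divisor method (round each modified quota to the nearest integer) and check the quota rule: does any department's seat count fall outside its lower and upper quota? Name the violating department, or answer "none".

none

Standard quotas: A 8.901, B 6.009, C 4.307, D 9.343, E 4.440.
Webster allocation: A 9, B 6, C 4, D 9, E 5.
Every allocation lies between the lower and upper quota.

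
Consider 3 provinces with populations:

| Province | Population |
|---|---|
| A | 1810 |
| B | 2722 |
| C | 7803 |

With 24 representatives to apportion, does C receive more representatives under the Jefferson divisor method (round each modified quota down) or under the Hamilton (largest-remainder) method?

Jefferson: A 3, B 5, C 16.
Hamilton: A 4, B 5, C 15.
C gets 16 under Jefferson and 15 under Hamilton.

Jefferson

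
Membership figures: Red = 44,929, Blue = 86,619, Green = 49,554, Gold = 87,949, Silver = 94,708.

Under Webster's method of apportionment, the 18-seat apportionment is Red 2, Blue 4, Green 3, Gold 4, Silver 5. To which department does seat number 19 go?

Gold

Priority for the next seat is population ÷ (current seats + 0.5).
Priorities: Red 17971.600, Blue 19248.667, Green 14158.286, Gold 19544.222, Silver 17219.636.
Highest priority: Gold.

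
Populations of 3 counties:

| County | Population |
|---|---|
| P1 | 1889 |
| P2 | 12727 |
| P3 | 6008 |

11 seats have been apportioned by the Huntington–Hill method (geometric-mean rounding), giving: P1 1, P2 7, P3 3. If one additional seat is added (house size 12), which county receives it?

Priority for the next seat is population ÷ (√(s·(s+1))).
Priorities: P1 1335.725, P2 1700.717, P3 1734.360.
Highest priority: P3.

P3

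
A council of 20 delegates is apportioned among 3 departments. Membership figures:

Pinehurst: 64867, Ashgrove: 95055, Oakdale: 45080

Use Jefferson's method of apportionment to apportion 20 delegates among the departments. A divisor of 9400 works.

With modified divisor 9400: modified quotas Pinehurst 6.901, Ashgrove 10.112, Oakdale 4.796.
Rounding down: Pinehurst 6, Ashgrove 10, Oakdale 4 (total 20).

Pinehurst: 6; Ashgrove: 10; Oakdale: 4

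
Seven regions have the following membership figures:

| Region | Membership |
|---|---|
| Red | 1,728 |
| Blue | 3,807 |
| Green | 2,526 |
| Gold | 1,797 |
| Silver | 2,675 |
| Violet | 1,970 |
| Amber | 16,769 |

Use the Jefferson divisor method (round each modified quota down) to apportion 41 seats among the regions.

Standard divisor 31272/41 ≈ 762.732; standard quotas: Red 2.266, Blue 4.991, Green 3.312, Gold 2.356, Silver 3.507, Violet 2.583, Amber 21.985.
Rounding down gives 2, 4, 3, 2, 3, 2, 21 = 37 seats, so the divisor must be adjusted.
With modified divisor 680: modified quotas Red 2.541, Blue 5.599, Green 3.715, Gold 2.643, Silver 3.934, Violet 2.897, Amber 24.660.
Rounding down: Red 2, Blue 5, Green 3, Gold 2, Silver 3, Violet 2, Amber 24 (total 41).

Red: 2, Blue: 5, Green: 3, Gold: 2, Silver: 3, Violet: 2, Amber: 24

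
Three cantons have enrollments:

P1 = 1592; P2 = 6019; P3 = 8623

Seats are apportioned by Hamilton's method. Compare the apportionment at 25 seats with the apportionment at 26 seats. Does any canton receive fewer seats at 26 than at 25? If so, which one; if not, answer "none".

P1

At 25 seats: P1 3, P2 9, P3 13.
At 26 seats: P1 2, P2 10, P3 14.
P1 drops from 3 to 2.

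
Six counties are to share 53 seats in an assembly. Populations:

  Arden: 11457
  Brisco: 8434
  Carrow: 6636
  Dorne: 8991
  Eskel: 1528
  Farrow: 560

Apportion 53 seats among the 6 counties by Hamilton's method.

The standard divisor is 37606/53 ≈ 709.547.
Standard quotas: Arden 16.1469, Brisco 11.8865, Carrow 9.3524, Dorne 12.6715, Eskel 2.1535, Farrow 0.7892.
Lower quotas: Arden 16, Brisco 11, Carrow 9, Dorne 12, Eskel 2, Farrow 0 (sum 50, leaving 3 seats).
Remainders in descending order: Brisco 0.8865, Farrow 0.7892, Dorne 0.6715, Carrow 0.3524, Eskel 0.1535, Arden 0.1469.
The surplus seats go to Brisco, Farrow, Dorne.

Arden=16; Brisco=12; Carrow=9; Dorne=13; Eskel=2; Farrow=1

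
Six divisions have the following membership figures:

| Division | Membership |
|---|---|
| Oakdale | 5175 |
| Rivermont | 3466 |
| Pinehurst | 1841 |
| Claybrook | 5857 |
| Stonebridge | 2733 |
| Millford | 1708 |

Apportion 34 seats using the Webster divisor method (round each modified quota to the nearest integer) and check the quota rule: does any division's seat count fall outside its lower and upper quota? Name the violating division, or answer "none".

Standard quotas: Oakdale 8.467, Rivermont 5.671, Pinehurst 3.012, Claybrook 9.583, Stonebridge 4.472, Millford 2.795.
Webster allocation: Oakdale 8, Rivermont 6, Pinehurst 3, Claybrook 10, Stonebridge 4, Millford 3.
Every allocation lies between the lower and upper quota.

none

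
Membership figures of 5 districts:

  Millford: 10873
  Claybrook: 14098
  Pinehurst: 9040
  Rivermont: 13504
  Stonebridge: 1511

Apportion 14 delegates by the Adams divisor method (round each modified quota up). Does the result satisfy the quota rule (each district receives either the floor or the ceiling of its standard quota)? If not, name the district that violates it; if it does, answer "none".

none

Standard quotas: Millford 3.105, Claybrook 4.026, Pinehurst 2.581, Rivermont 3.856, Stonebridge 0.431.
Adams allocation: Millford 3, Claybrook 4, Pinehurst 3, Rivermont 3, Stonebridge 1.
Every allocation lies between the lower and upper quota.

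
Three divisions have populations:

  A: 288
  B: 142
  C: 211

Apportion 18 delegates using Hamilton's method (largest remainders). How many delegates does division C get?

The standard divisor is 641/18 ≈ 35.611.
Standard quotas: A 8.087, B 3.988, C 5.925.
Lower quotas: A 8, B 3, C 5 (sum 16, leaving 2 seats).
Remainders in descending order: B 0.988, C 0.925, A 0.087.
Largest remainders: B, C receive the extra seats.
C receives 6.

6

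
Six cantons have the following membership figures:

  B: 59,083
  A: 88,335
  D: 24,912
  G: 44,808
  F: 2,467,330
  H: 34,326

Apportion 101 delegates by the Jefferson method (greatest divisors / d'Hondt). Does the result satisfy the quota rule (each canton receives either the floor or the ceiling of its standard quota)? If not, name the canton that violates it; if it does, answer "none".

F

Standard quotas: B 2.195, A 3.282, D 0.925, G 1.665, F 91.658, H 1.275.
Jefferson allocation: B 2, A 3, D 0, G 1, F 94, H 1.
F has quota 91.658 (lower 91, upper 92) but receives 94 — outside the quota interval.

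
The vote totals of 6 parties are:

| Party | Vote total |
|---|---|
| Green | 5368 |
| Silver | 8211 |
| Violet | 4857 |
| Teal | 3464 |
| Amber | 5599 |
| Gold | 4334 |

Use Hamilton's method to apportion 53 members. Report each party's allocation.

Total 31833; standard divisor 31833/53 ≈ 600.623.
Standard quotas: Green 8.9374, Silver 13.6708, Violet 8.0866, Teal 5.7673, Amber 9.3220, Gold 7.2158.
Lower quotas: Green 8, Silver 13, Violet 8, Teal 5, Amber 9, Gold 7 (sum 50, leaving 3 seats).
Remainders in descending order: Green 0.9374, Teal 0.7673, Silver 0.6708, Amber 0.3220, Gold 0.2158, Violet 0.0866.
The surplus seats go to Green, Teal, Silver.

Green: 9, Silver: 14, Violet: 8, Teal: 6, Amber: 9, Gold: 7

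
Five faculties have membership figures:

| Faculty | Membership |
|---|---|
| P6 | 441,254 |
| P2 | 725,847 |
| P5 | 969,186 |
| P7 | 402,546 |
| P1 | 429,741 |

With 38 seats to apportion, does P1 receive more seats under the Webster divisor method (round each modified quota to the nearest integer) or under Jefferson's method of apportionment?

Webster: P6 6, P2 9, P5 12, P7 5, P1 6.
Jefferson: P6 6, P2 9, P5 13, P7 5, P1 5.
P1 gets 6 under Webster and 5 under Jefferson.

Webster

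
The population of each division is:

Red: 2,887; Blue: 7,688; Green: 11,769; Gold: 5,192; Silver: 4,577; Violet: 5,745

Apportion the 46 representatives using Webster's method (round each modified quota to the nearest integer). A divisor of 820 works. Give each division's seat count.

With modified divisor 820: modified quotas Red 3.521, Blue 9.376, Green 14.352, Gold 6.332, Silver 5.582, Violet 7.006.
Rounding to the nearest integer: Red 4, Blue 9, Green 14, Gold 6, Silver 6, Violet 7 (total 46).

Red=4; Blue=9; Green=14; Gold=6; Silver=6; Violet=7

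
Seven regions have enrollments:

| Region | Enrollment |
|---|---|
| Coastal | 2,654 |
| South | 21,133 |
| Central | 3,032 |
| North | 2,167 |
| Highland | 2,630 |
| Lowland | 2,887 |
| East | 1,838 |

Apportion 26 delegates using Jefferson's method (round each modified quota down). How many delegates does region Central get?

Standard divisor 36341/26 ≈ 1397.731; standard quotas: Coastal 1.899, South 15.120, Central 2.169, North 1.550, Highland 1.882, Lowland 2.065, East 1.315.
Rounding down gives 1, 15, 2, 1, 1, 2, 1 = 23 seats, so the divisor must be adjusted.
With modified divisor 1300: modified quotas Coastal 2.042, South 16.256, Central 2.332, North 1.667, Highland 2.023, Lowland 2.221, East 1.414.
Rounding down: Coastal 2, South 16, Central 2, North 1, Highland 2, Lowland 2, East 1 (total 26).
Central receives 2.

2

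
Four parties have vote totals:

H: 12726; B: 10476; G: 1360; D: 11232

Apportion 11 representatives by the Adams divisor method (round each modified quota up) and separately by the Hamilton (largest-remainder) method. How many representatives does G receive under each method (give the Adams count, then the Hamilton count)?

1 and 0

Adams: H 4, B 3, G 1, D 3.
Hamilton: H 4, B 3, G 0, D 4.
G gets 1 under Adams and 0 under Hamilton.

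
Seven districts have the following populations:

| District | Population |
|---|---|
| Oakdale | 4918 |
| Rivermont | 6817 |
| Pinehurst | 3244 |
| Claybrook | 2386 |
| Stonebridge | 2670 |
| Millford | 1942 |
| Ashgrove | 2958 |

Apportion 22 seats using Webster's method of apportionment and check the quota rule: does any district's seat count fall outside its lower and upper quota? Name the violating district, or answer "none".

Standard quotas: Oakdale 4.339, Rivermont 6.015, Pinehurst 2.862, Claybrook 2.105, Stonebridge 2.356, Millford 1.713, Ashgrove 2.610.
Webster allocation: Oakdale 4, Rivermont 6, Pinehurst 3, Claybrook 2, Stonebridge 2, Millford 2, Ashgrove 3.
Every allocation lies between the lower and upper quota.

none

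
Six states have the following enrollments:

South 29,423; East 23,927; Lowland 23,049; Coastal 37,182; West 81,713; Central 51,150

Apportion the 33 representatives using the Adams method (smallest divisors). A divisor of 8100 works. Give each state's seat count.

South: 4, East: 3, Lowland: 3, Coastal: 5, West: 11, Central: 7

With modified divisor 8100: modified quotas South 3.632, East 2.954, Lowland 2.846, Coastal 4.590, West 10.088, Central 6.315.
Rounding up: South 4, East 3, Lowland 3, Coastal 5, West 11, Central 7 (total 33).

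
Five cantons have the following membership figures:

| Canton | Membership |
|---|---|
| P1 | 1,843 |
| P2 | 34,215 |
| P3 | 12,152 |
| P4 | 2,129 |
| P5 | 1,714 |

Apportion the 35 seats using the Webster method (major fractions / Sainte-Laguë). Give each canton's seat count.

P1 1; P2 24; P3 8; P4 1; P5 1

Standard divisor 52053/35 ≈ 1487.229; standard quotas: P1 1.239, P2 23.006, P3 8.171, P4 1.432, P5 1.152.
Rounding to the nearest integer gives 1, 23, 8, 1, 1 = 34 seats, so the divisor must be adjusted.
With modified divisor 1440: modified quotas P1 1.280, P2 23.760, P3 8.439, P4 1.478, P5 1.190.
Rounding to the nearest integer: P1 1, P2 24, P3 8, P4 1, P5 1 (total 35).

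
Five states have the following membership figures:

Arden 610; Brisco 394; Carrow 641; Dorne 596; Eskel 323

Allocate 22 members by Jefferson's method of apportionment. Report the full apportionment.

Standard divisor 2564/22 ≈ 116.545; standard quotas: Arden 5.234, Brisco 3.381, Carrow 5.500, Dorne 5.114, Eskel 2.771.
Rounding down gives 5, 3, 5, 5, 2 = 20 seats, so the divisor must be adjusted.
With modified divisor 104: modified quotas Arden 5.865, Brisco 3.788, Carrow 6.163, Dorne 5.731, Eskel 3.106.
Rounding down: Arden 5, Brisco 3, Carrow 6, Dorne 5, Eskel 3 (total 22).

Arden 5, Brisco 3, Carrow 6, Dorne 5, Eskel 3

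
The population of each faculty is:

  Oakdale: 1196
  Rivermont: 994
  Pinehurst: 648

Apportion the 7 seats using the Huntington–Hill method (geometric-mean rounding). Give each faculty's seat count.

With divisor 432: modified quotas Oakdale 2.769, Rivermont 2.301, Pinehurst 1.500.
Geometric-mean thresholds: Oakdale √(2·3)=2.449, Rivermont √(2·3)=2.449, Pinehurst √(1·2)=1.414.
Each quota rounded against its threshold gives Oakdale 3, Rivermont 2, Pinehurst 2 (total 7).

Oakdale 3, Rivermont 2, Pinehurst 2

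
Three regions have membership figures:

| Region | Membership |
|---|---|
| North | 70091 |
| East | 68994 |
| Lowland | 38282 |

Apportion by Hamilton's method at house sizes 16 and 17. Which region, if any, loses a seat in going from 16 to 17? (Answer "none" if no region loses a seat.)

At 16 seats: North 6, East 6, Lowland 4.
At 17 seats: North 7, East 6, Lowland 4.
No region's allocation decreased.

none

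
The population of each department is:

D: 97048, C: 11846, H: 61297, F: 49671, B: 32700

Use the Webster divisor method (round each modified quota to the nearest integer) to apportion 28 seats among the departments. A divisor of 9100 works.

With modified divisor 9100: modified quotas D 10.665, C 1.302, H 6.736, F 5.458, B 3.593.
Rounding to the nearest integer: D 11, C 1, H 7, F 5, B 4 (total 28).

D=11, C=1, H=7, F=5, B=4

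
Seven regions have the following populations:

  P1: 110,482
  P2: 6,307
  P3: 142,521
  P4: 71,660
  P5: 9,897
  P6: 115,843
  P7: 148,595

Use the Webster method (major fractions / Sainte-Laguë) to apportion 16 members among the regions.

Standard divisor 605305/16 ≈ 37831.562; standard quotas: P1 2.920, P2 0.167, P3 3.767, P4 1.894, P5 0.262, P6 3.062, P7 3.928.
Rounding to the nearest integer gives P1 3, P2 0, P3 4, P4 2, P5 0, P6 3, P7 4 — total 16, matching the house size, so no adjustment is needed.

P1 3, P2 0, P3 4, P4 2, P5 0, P6 3, P7 4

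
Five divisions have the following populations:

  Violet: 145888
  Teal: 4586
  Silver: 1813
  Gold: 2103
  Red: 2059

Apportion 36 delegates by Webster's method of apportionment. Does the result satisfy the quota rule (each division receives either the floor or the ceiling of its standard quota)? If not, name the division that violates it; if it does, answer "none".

Standard quotas: Violet 33.570, Teal 1.055, Silver 0.417, Gold 0.484, Red 0.474.
Webster allocation: Violet 35, Teal 1, Silver 0, Gold 0, Red 0.
Violet has quota 33.570 (lower 33, upper 34) but receives 35 — outside the quota interval.

Violet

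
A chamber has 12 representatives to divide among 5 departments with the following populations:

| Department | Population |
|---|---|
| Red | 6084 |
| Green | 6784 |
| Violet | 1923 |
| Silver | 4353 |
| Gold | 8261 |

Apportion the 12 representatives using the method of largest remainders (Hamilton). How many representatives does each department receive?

Standard divisor: 27405 ÷ 12 ≈ 2283.75.
Standard quotas: Red 2.6640, Green 2.9706, Violet 0.8420, Silver 1.9061, Gold 3.6173.
Lower quotas: Red 2, Green 2, Violet 0, Silver 1, Gold 3 (sum 8, leaving 4 seats).
Remainders in descending order: Green 0.9706, Silver 0.9061, Violet 0.8420, Red 0.6640, Gold 0.6173.
The surplus seats go to Green, Silver, Violet, Red.

Red 3, Green 3, Violet 1, Silver 2, Gold 3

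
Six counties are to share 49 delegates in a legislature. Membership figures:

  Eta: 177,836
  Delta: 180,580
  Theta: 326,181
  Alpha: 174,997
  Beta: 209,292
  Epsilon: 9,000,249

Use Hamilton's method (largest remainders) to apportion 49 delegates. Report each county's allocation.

Eta 1, Delta 1, Theta 1, Alpha 1, Beta 1, Epsilon 44

The standard divisor is 10069135/49 ≈ 205492.551.
Standard quotas: Eta 0.8654, Delta 0.8788, Theta 1.5873, Alpha 0.8516, Beta 1.0185, Epsilon 43.7984.
Lower quotas: Eta 0, Delta 0, Theta 1, Alpha 0, Beta 1, Epsilon 43 (sum 45, leaving 4 seats).
Remainders in descending order: Delta 0.8788, Eta 0.8654, Alpha 0.8516, Epsilon 0.7984, Theta 0.5873, Beta 0.0185.
Largest remainders: Delta, Eta, Alpha, Epsilon receive the extra seats.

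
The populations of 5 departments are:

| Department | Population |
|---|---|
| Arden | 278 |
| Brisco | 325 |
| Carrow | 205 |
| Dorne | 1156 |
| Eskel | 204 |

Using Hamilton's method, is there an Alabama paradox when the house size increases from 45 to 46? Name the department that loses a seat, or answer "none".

At 45 seats: Arden 6, Brisco 7, Carrow 4, Dorne 24, Eskel 4.
At 46 seats: Arden 6, Brisco 7, Carrow 4, Dorne 25, Eskel 4.
No department's allocation decreased.

none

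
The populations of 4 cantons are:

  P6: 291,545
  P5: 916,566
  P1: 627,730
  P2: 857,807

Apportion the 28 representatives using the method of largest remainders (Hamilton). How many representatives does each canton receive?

Total 2693648; standard divisor 2693648/28 ≈ 96201.714.
Standard quotas: P6 3.0306, P5 9.5275, P1 6.5251, P2 8.9168.
Lower quotas: P6 3, P5 9, P1 6, P2 8 (sum 26, leaving 2 seats).
Remainders in descending order: P2 0.9168, P5 0.5275, P1 0.5251, P6 0.0306.
The surplus seats go to P2, P5.

P6: 3; P5: 10; P1: 6; P2: 9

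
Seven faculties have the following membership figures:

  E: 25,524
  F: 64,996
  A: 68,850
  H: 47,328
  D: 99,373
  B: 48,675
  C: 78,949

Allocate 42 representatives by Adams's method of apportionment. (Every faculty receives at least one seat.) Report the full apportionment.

E 3, F 6, A 7, H 5, D 9, B 5, C 7

Standard divisor 433695/42 ≈ 10326.071; standard quotas: E 2.472, F 6.294, A 6.668, H 4.583, D 9.624, B 4.714, C 7.646.
Rounding up gives 3, 7, 7, 5, 10, 5, 8 = 45 seats, so the divisor must be adjusted.
With modified divisor 11400: modified quotas E 2.239, F 5.701, A 6.039, H 4.152, D 8.717, B 4.270, C 6.925.
Rounding up: E 3, F 6, A 7, H 5, D 9, B 5, C 7 (total 42).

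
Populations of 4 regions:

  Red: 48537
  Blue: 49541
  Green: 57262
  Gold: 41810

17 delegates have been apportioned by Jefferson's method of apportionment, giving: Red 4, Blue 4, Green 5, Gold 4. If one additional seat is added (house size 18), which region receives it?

Priority for the next seat is population ÷ (current seats + 1).
Priorities: Red 9707.400, Blue 9908.200, Green 9543.667, Gold 8362.000.
Highest priority: Blue.

Blue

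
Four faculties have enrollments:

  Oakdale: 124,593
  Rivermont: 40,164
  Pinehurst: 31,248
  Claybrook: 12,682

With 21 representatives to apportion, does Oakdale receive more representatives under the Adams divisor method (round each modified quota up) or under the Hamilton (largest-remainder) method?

Adams: Oakdale 12, Rivermont 4, Pinehurst 3, Claybrook 2.
Hamilton: Oakdale 13, Rivermont 4, Pinehurst 3, Claybrook 1.
Oakdale gets 12 under Adams and 13 under Hamilton.

Hamilton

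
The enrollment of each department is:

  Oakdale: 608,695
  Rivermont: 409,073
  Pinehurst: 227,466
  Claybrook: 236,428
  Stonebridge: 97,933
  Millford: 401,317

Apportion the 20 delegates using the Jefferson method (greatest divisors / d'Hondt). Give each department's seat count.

Standard divisor 1980912/20 ≈ 99045.6; standard quotas: Oakdale 6.146, Rivermont 4.130, Pinehurst 2.297, Claybrook 2.387, Stonebridge 0.989, Millford 4.052.
Rounding down gives 6, 4, 2, 2, 0, 4 = 18 seats, so the divisor must be adjusted.
With modified divisor 84400: modified quotas Oakdale 7.212, Rivermont 4.847, Pinehurst 2.695, Claybrook 2.801, Stonebridge 1.160, Millford 4.755.
Rounding down: Oakdale 7, Rivermont 4, Pinehurst 2, Claybrook 2, Stonebridge 1, Millford 4 (total 20).

Oakdale=7, Rivermont=4, Pinehurst=2, Claybrook=2, Stonebridge=1, Millford=4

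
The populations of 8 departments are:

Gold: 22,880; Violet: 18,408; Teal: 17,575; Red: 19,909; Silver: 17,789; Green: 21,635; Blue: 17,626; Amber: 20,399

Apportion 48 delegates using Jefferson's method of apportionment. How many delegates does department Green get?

7

Standard divisor 156221/48 ≈ 3254.604; standard quotas: Gold 7.030, Violet 5.656, Teal 5.400, Red 6.117, Silver 5.466, Green 6.648, Blue 5.416, Amber 6.268.
Rounding down gives 7, 5, 5, 6, 5, 6, 5, 6 = 45 seats, so the divisor must be adjusted.
With modified divisor 2950: modified quotas Gold 7.756, Violet 6.240, Teal 5.958, Red 6.749, Silver 6.030, Green 7.334, Blue 5.975, Amber 6.915.
Rounding down: Gold 7, Violet 6, Teal 5, Red 6, Silver 6, Green 7, Blue 5, Amber 6 (total 48).
Green receives 7.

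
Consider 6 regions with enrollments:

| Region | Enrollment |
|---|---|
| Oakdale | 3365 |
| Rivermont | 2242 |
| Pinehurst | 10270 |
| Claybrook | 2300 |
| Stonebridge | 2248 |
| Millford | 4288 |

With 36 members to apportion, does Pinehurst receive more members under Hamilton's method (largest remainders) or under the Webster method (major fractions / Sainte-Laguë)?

Hamilton: Oakdale 5, Rivermont 3, Pinehurst 15, Claybrook 4, Stonebridge 3, Millford 6.
Webster: Oakdale 5, Rivermont 3, Pinehurst 16, Claybrook 3, Stonebridge 3, Millford 6.
Pinehurst gets 15 under Hamilton and 16 under Webster.

Webster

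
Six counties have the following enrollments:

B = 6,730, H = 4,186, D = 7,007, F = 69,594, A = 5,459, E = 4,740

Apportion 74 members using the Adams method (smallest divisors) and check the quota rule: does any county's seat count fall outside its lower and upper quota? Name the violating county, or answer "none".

F

Standard quotas: B 5.097, H 3.170, D 5.306, F 52.703, A 4.134, E 3.590.
Adams allocation: B 5, H 4, D 6, F 51, A 4, E 4.
F has quota 52.703 (lower 52, upper 53) but receives 51 — outside the quota interval.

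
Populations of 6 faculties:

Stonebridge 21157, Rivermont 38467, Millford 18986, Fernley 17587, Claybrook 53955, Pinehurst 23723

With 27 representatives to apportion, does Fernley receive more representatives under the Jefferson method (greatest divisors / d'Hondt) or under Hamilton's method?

Jefferson: Stonebridge 3, Rivermont 6, Millford 3, Fernley 2, Claybrook 9, Pinehurst 4.
Hamilton: Stonebridge 3, Rivermont 6, Millford 3, Fernley 3, Claybrook 8, Pinehurst 4.
Fernley gets 2 under Jefferson and 3 under Hamilton.

Hamilton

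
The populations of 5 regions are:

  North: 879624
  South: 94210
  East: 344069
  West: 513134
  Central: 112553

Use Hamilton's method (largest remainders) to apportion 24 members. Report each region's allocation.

Standard divisor: 1943590 ÷ 24 ≈ 80982.917.
Standard quotas: North 10.8618, South 1.1633, East 4.2487, West 6.3363, Central 1.3898.
Lower quotas: North 10, South 1, East 4, West 6, Central 1 (sum 22, leaving 2 seats).
Remainders in descending order: North 0.8618, Central 0.3898, West 0.3363, East 0.2487, South 0.1633.
Largest remainders: North, Central receive the extra seats.

North 11, South 1, East 4, West 6, Central 2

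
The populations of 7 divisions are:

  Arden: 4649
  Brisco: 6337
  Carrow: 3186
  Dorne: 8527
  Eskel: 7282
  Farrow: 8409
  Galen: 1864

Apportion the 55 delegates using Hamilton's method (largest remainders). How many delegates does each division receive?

Total 40254; standard divisor 40254/55 ≈ 731.891.
Standard quotas: Arden 6.3520, Brisco 8.6584, Carrow 4.3531, Dorne 11.6506, Eskel 9.9496, Farrow 11.4894, Galen 2.5468.
Lower quotas: Arden 6, Brisco 8, Carrow 4, Dorne 11, Eskel 9, Farrow 11, Galen 2 (sum 51, leaving 4 seats).
Remainders in descending order: Eskel 0.9496, Brisco 0.6584, Dorne 0.6506, Galen 0.5468, Farrow 0.4894, Carrow 0.3531, Arden 0.3520.
The surplus seats go to Eskel, Brisco, Dorne, Galen.

Arden 6, Brisco 9, Carrow 4, Dorne 12, Eskel 10, Farrow 11, Galen 3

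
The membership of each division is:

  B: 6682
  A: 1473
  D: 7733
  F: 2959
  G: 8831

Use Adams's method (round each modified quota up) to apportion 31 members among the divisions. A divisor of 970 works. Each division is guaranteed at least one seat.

With modified divisor 970: modified quotas B 6.889, A 1.519, D 7.972, F 3.051, G 9.104.
Rounding up: B 7, A 2, D 8, F 4, G 10 (total 31).

B 7, A 2, D 8, F 4, G 10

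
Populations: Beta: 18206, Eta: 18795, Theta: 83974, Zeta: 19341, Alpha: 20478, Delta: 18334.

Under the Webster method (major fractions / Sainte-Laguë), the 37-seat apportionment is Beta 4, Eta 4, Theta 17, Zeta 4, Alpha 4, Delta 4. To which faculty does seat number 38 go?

Priority for the next seat is population ÷ (current seats + 0.5).
Priorities: Beta 4045.778, Eta 4176.667, Theta 4798.514, Zeta 4298.000, Alpha 4550.667, Delta 4074.222.
Highest priority: Theta.

Theta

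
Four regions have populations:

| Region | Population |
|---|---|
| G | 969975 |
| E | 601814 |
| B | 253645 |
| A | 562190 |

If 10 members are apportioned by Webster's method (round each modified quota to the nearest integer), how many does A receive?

2

Standard divisor 2387624/10 ≈ 238762.4; standard quotas: G 4.063, E 2.521, B 1.062, A 2.355.
Rounding to the nearest integer gives G 4, E 3, B 1, A 2 — total 10, matching the house size, so no adjustment is needed.
A receives 2.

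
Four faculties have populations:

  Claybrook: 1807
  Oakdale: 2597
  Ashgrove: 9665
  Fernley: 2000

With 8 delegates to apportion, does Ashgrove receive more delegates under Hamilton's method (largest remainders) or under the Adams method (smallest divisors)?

Hamilton: Claybrook 1, Oakdale 1, Ashgrove 5, Fernley 1.
Adams: Claybrook 1, Oakdale 2, Ashgrove 4, Fernley 1.
Ashgrove gets 5 under Hamilton and 4 under Adams.

Hamilton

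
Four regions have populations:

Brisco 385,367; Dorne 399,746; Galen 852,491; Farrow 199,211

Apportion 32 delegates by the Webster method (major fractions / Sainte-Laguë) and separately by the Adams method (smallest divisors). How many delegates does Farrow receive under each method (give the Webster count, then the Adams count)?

Webster: Brisco 7, Dorne 7, Galen 15, Farrow 3.
Adams: Brisco 7, Dorne 7, Galen 14, Farrow 4.
Farrow gets 3 under Webster and 4 under Adams.

3 and 4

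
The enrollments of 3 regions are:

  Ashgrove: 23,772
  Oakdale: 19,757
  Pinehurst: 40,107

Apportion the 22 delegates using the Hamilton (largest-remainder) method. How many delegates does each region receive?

Total 83636; standard divisor 83636/22 ≈ 3801.636.
Standard quotas: Ashgrove 6.2531, Oakdale 5.1970, Pinehurst 10.5499.
Lower quotas: Ashgrove 6, Oakdale 5, Pinehurst 10 (sum 21, leaving 1 seat).
Remainders in descending order: Pinehurst 0.5499, Ashgrove 0.2531, Oakdale 0.1970.
The surplus seat goes to Pinehurst.

Ashgrove: 6, Oakdale: 5, Pinehurst: 11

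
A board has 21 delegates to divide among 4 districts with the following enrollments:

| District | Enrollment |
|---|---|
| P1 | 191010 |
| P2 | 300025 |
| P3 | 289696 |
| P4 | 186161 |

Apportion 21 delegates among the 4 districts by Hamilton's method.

Total 966892; standard divisor 966892/21 ≈ 46042.476.
Standard quotas: P1 4.1486, P2 6.5163, P3 6.2919, P4 4.0432.
Lower quotas: P1 4, P2 6, P3 6, P4 4 (sum 20, leaving 1 seat).
Remainders in descending order: P2 0.5163, P3 0.2919, P1 0.1486, P4 0.0432.
Largest remainder: P2 receives the extra seat.

P1: 4, P2: 7, P3: 6, P4: 4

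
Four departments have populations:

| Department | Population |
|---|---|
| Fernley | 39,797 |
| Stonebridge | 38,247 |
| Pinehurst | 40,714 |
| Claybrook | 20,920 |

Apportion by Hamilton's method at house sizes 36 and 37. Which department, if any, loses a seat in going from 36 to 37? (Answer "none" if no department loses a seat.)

At 36 seats: Fernley 10, Stonebridge 10, Pinehurst 11, Claybrook 5.
At 37 seats: Fernley 11, Stonebridge 10, Pinehurst 11, Claybrook 5.
No department's allocation decreased.

none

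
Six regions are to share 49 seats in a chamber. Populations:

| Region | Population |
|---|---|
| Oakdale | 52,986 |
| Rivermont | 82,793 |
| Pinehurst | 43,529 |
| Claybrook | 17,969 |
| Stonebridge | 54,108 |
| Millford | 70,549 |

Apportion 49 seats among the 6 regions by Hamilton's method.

Oakdale 8, Rivermont 12, Pinehurst 7, Claybrook 3, Stonebridge 8, Millford 11

The standard divisor is 321934/49 ≈ 6570.082.
Standard quotas: Oakdale 8.0647, Rivermont 12.6015, Pinehurst 6.6253, Claybrook 2.7350, Stonebridge 8.2355, Millford 10.7379.
Lower quotas: Oakdale 8, Rivermont 12, Pinehurst 6, Claybrook 2, Stonebridge 8, Millford 10 (sum 46, leaving 3 seats).
Remainders in descending order: Millford 0.7379, Claybrook 0.7350, Pinehurst 0.6253, Rivermont 0.6015, Stonebridge 0.2355, Oakdale 0.0647.
Largest remainders: Millford, Claybrook, Pinehurst receive the extra seats.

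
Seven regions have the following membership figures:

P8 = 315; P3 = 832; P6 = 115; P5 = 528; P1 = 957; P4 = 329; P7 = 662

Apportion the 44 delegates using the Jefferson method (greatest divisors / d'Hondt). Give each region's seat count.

P8 3, P3 10, P6 1, P5 6, P1 12, P4 4, P7 8

Standard divisor 3738/44 ≈ 84.955; standard quotas: P8 3.708, P3 9.793, P6 1.354, P5 6.215, P1 11.265, P4 3.873, P7 7.792.
Rounding down gives 3, 9, 1, 6, 11, 3, 7 = 40 seats, so the divisor must be adjusted.
With modified divisor 79.2: modified quotas P8 3.977, P3 10.505, P6 1.452, P5 6.667, P1 12.083, P4 4.154, P7 8.359.
Rounding down: P8 3, P3 10, P6 1, P5 6, P1 12, P4 4, P7 8 (total 44).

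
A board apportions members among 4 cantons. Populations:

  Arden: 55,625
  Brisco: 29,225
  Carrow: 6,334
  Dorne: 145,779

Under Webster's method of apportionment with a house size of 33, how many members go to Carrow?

Standard divisor 236963/33 ≈ 7180.697; standard quotas: Arden 7.746, Brisco 4.070, Carrow 0.882, Dorne 20.302.
Rounding to the nearest integer gives Arden 8, Brisco 4, Carrow 1, Dorne 20 — total 33, matching the house size, so no adjustment is needed.
Carrow receives 1.

1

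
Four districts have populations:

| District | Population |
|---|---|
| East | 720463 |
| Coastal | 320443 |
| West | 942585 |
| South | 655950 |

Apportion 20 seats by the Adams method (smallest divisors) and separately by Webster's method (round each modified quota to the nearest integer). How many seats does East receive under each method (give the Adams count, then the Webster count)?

5 and 6

Adams: East 5, Coastal 3, West 7, South 5.
Webster: East 6, Coastal 2, West 7, South 5.
East gets 5 under Adams and 6 under Webster.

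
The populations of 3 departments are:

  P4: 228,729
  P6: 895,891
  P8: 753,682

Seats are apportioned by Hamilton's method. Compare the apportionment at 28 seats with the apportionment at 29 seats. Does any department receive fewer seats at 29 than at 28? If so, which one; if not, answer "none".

At 28 seats: P4 4, P6 13, P8 11.
At 29 seats: P4 3, P6 14, P8 12.
P4 drops from 4 to 3.

P4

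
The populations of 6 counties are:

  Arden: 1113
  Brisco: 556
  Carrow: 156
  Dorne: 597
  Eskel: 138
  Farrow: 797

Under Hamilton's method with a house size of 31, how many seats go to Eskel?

Total 3357; standard divisor 3357/31 ≈ 108.29.
Standard quotas: Arden 10.278, Brisco 5.134, Carrow 1.441, Dorne 5.513, Eskel 1.274, Farrow 7.360.
Lower quotas: Arden 10, Brisco 5, Carrow 1, Dorne 5, Eskel 1, Farrow 7 (sum 29, leaving 2 seats).
Remainders in descending order: Dorne 0.513, Carrow 0.441, Farrow 0.360, Arden 0.278, Eskel 0.274, Brisco 0.134.
Largest remainders: Dorne, Carrow receive the extra seats.
Eskel receives 1.

1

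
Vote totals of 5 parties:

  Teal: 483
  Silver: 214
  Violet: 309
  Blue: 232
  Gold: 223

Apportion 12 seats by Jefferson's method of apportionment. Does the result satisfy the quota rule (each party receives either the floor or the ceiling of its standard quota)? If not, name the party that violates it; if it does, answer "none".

none

Standard quotas: Teal 3.967, Silver 1.758, Violet 2.538, Blue 1.906, Gold 1.832.
Jefferson allocation: Teal 4, Silver 2, Violet 2, Blue 2, Gold 2.
Every allocation lies between the lower and upper quota.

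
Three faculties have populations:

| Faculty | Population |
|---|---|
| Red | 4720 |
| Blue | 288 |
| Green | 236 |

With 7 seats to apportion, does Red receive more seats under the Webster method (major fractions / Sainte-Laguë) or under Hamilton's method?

Webster

Webster: Red 7, Blue 0, Green 0.
Hamilton: Red 6, Blue 1, Green 0.
Red gets 7 under Webster and 6 under Hamilton.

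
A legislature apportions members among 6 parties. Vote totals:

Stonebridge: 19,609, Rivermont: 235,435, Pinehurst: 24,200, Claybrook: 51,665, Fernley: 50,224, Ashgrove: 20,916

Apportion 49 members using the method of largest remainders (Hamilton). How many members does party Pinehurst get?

3

Standard divisor: 402049 ÷ 49 ≈ 8205.082.
Standard quotas: Stonebridge 2.3899, Rivermont 28.6938, Pinehurst 2.9494, Claybrook 6.2967, Fernley 6.1211, Ashgrove 2.5492.
Lower quotas: Stonebridge 2, Rivermont 28, Pinehurst 2, Claybrook 6, Fernley 6, Ashgrove 2 (sum 46, leaving 3 seats).
Remainders in descending order: Pinehurst 0.9494, Rivermont 0.6938, Ashgrove 0.5492, Stonebridge 0.3899, Claybrook 0.2967, Fernley 0.1211.
The surplus seats go to Pinehurst, Rivermont, Ashgrove.
Pinehurst receives 3.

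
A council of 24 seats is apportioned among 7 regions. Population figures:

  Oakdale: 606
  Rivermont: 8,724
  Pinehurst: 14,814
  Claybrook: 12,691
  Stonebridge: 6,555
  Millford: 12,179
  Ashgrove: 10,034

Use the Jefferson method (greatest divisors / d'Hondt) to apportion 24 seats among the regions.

Standard divisor 65603/24 ≈ 2733.458; standard quotas: Oakdale 0.222, Rivermont 3.192, Pinehurst 5.420, Claybrook 4.643, Stonebridge 2.398, Millford 4.456, Ashgrove 3.671.
Rounding down gives 0, 3, 5, 4, 2, 4, 3 = 21 seats, so the divisor must be adjusted.
With modified divisor 2450: modified quotas Oakdale 0.247, Rivermont 3.561, Pinehurst 6.047, Claybrook 5.180, Stonebridge 2.676, Millford 4.971, Ashgrove 4.096.
Rounding down: Oakdale 0, Rivermont 3, Pinehurst 6, Claybrook 5, Stonebridge 2, Millford 4, Ashgrove 4 (total 24).

Oakdale: 0, Rivermont: 3, Pinehurst: 6, Claybrook: 5, Stonebridge: 2, Millford: 4, Ashgrove: 4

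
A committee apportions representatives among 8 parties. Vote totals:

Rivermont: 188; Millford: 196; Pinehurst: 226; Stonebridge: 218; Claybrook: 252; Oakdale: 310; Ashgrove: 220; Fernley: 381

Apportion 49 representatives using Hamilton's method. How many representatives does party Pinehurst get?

6

Standard divisor: 1991 ÷ 49 ≈ 40.633.
Standard quotas: Rivermont 4.627, Millford 4.824, Pinehurst 5.562, Stonebridge 5.365, Claybrook 6.202, Oakdale 7.629, Ashgrove 5.414, Fernley 9.377.
Lower quotas: Rivermont 4, Millford 4, Pinehurst 5, Stonebridge 5, Claybrook 6, Oakdale 7, Ashgrove 5, Fernley 9 (sum 45, leaving 4 seats).
Remainders in descending order: Millford 0.824, Oakdale 0.629, Rivermont 0.627, Pinehurst 0.562, Ashgrove 0.414, Fernley 0.377, Stonebridge 0.365, Claybrook 0.202.
Largest remainders: Millford, Oakdale, Rivermont, Pinehurst receive the extra seats.
Pinehurst receives 6.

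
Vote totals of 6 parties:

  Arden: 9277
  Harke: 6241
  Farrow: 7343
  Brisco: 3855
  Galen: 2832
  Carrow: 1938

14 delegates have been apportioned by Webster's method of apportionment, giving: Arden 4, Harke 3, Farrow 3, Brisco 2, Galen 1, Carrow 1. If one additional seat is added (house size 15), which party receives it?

Priority for the next seat is population ÷ (current seats + 0.5).
Priorities: Arden 2061.556, Harke 1783.143, Farrow 2098.000, Brisco 1542.000, Galen 1888.000, Carrow 1292.000.
Highest priority: Farrow.

Farrow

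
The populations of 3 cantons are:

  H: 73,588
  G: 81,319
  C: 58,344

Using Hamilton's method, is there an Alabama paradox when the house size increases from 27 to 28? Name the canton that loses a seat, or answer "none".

At 27 seats: H 9, G 10, C 8.
At 28 seats: H 10, G 11, C 7.
C drops from 8 to 7.

C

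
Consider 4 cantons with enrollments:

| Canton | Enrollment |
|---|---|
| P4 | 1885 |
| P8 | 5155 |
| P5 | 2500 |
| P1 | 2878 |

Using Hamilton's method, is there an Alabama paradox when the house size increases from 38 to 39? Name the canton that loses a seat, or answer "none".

At 38 seats: P4 6, P8 16, P5 7, P1 9.
At 39 seats: P4 6, P8 16, P5 8, P1 9.
No canton's allocation decreased.

none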